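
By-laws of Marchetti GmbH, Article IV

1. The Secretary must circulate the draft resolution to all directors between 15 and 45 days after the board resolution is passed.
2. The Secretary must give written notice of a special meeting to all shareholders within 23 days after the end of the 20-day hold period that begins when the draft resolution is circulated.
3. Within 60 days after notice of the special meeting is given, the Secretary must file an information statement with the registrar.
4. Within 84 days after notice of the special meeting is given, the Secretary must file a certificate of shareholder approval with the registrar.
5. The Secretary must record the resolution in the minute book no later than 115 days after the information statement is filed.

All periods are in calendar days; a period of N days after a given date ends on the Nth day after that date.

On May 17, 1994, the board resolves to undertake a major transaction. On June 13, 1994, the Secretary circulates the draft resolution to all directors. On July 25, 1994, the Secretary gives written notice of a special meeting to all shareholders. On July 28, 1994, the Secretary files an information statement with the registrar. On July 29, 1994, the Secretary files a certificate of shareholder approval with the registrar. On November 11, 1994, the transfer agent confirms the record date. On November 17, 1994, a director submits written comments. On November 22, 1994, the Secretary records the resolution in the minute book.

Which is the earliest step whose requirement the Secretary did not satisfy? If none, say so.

Step 5

(1) the permitted window runs from May 17, 1994 + 15 = June 1, 1994 to May 17, 1994 + 45 = July 1, 1994; done June 13, 1994 — within the window.
(2) due by July 3, 1994 + 23 days = July 26, 1994; completed July 25, 1994, before the deadline.
(3) due by July 25, 1994 + 60 days = September 23, 1994; done July 28, 1994 — timely.
(4) due by July 25, 1994 + 84 days = October 17, 1994; done July 29, 1994 — timely.
(5) due by July 28, 1994 + 115 days = November 20, 1994; not done until November 22, 1994, 2 days after the deadline.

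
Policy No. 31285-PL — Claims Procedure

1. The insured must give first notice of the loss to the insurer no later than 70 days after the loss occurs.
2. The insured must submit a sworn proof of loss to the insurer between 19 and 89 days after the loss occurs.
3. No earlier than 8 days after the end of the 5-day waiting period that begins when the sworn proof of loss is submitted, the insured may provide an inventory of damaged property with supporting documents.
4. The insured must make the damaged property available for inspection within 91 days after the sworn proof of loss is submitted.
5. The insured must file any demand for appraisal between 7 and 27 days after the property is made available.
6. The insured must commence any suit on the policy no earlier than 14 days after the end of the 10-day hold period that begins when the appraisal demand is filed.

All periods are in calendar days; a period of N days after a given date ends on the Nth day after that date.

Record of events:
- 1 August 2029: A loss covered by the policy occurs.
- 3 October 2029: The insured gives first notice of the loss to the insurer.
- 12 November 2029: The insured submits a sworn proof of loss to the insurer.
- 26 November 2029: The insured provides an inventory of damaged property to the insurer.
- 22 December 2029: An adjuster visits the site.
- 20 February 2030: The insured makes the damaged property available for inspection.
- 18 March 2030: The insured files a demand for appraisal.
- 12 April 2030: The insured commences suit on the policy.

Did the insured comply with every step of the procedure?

No

Step 1: 70 days after 1 August 2029 (when the loss occurs) is 10 October 2029; 3 October 2029 is within that limit.
Step 2: the window is 19–89 days after 1 August 2029 (when the loss occurs), so 20 August 2029 through 29 October 2029; done 12 November 2029 — 14 days after the window closed.
The analysis stops there.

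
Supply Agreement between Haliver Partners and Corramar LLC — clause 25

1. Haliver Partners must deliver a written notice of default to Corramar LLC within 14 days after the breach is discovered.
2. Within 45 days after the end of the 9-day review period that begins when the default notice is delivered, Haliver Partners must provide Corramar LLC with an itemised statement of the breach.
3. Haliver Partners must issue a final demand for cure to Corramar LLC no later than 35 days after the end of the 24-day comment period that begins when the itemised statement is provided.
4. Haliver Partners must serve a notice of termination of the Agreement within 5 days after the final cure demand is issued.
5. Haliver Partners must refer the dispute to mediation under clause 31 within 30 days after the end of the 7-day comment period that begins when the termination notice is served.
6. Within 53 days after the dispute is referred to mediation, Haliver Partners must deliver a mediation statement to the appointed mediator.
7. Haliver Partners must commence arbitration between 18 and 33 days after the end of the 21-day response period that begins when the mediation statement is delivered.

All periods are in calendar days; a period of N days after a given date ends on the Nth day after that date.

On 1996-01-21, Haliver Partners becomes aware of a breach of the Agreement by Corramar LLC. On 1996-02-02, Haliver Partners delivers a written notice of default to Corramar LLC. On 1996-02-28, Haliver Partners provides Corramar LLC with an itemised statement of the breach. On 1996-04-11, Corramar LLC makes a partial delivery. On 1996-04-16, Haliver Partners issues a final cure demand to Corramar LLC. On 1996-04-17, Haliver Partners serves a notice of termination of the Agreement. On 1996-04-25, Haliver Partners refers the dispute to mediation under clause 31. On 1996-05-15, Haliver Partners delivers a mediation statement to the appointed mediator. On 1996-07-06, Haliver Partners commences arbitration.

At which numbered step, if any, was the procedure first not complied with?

(1) due by 1996-01-21 + 14 days = 1996-02-04; completed 1996-02-02, before the deadline.
(2) due by 1996-02-11 + 45 days = 1996-03-27; done 1996-02-28 — timely.
(3) due by 1996-03-23 + 35 days = 1996-04-27; 1996-04-16 is within that limit.
(4) due by 1996-04-16 + 5 days = 1996-04-21; completed 1996-04-17, before the deadline.
(5) due by 1996-04-24 + 30 days = 1996-05-24; 1996-04-25 is within that limit.
(6) due by 1996-04-25 + 53 days = 1996-06-17; done 1996-05-15 — timely.
(7) the permitted window runs from 1996-06-05 + 18 = 1996-06-23 to 1996-06-05 + 33 = 1996-07-08; 1996-07-06 falls inside that range.

None — every step was satisfied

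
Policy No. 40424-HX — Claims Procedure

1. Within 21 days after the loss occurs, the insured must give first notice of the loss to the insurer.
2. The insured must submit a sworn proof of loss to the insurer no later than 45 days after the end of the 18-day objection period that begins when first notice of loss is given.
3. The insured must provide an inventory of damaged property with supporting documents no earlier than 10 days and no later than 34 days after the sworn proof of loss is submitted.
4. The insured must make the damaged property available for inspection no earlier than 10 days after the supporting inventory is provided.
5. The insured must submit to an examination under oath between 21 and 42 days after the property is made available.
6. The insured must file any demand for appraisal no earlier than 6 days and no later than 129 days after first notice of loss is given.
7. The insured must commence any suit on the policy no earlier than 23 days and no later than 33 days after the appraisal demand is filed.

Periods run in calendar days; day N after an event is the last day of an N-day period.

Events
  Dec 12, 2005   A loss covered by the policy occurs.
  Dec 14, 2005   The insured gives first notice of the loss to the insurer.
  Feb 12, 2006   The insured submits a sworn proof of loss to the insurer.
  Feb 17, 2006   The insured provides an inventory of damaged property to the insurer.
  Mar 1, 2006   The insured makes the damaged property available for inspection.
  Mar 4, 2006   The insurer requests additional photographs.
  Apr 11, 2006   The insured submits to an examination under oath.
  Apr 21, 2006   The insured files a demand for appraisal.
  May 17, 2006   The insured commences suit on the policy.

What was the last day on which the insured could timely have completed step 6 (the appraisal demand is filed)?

Apr 22, 2006

Step 6 runs from Dec 14, 2005, when first notice of loss is given. The window is 6–129 days after Dec 14, 2005; it closes on Apr 22, 2006.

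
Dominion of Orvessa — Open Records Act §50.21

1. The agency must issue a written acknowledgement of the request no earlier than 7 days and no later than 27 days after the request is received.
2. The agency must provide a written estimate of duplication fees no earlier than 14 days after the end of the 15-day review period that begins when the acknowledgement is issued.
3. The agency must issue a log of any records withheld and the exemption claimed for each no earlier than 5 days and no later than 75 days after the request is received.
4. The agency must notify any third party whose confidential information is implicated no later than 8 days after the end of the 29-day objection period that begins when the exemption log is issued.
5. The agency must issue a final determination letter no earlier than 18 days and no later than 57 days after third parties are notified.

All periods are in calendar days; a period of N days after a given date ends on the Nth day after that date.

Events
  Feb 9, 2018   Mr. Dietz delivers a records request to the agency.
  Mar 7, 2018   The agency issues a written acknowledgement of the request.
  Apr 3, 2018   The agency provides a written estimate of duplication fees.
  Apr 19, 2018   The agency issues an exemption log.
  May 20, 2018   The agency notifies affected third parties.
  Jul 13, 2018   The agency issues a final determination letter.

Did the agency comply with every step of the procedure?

(1) the permitted window runs from Feb 9, 2018 + 7 = Feb 16, 2018 to Feb 9, 2018 + 27 = Mar 8, 2018; Mar 7, 2018 falls inside that range.
(2) permitted from Mar 22, 2018 + 14 days = Apr 5, 2018 onward; acted on Apr 3, 2018, 2 days prematurely.
No need to go further; step 2 was not satisfied.

No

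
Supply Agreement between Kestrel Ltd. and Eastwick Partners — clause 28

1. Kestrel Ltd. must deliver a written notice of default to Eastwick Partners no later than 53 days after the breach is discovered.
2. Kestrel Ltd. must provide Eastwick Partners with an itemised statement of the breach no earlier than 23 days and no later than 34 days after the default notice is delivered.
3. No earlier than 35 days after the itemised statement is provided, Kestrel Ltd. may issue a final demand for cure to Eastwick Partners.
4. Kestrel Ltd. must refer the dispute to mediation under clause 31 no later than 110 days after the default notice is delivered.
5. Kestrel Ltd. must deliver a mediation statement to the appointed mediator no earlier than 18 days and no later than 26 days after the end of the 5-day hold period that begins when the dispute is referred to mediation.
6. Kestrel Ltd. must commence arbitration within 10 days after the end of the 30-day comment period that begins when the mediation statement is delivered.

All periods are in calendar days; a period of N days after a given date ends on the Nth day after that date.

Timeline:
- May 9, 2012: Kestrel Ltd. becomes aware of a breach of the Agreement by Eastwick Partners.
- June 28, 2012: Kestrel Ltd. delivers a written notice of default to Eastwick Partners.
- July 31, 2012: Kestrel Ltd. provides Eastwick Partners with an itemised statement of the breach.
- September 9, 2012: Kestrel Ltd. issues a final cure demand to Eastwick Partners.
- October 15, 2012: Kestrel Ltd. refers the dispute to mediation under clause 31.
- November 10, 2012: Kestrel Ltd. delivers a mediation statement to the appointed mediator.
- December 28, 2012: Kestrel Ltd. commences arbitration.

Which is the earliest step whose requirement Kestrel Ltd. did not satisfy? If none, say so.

Step 6

(1) due by May 9, 2012 + 53 days = July 1, 2012; June 28, 2012 is within that limit.
(2) the permitted window runs from June 28, 2012 + 23 = July 21, 2012 to June 28, 2012 + 34 = August 1, 2012; July 31, 2012 falls inside that range.
(3) permitted from July 31, 2012 + 35 days = September 4, 2012 onward; September 9, 2012 is on or after that date.
(4) due by June 28, 2012 + 110 days = October 16, 2012; done October 15, 2012 — timely.
(5) the permitted window runs from October 20, 2012 + 18 = November 7, 2012 to October 20, 2012 + 26 = November 15, 2012; done November 10, 2012 — within the window.
(6) due by December 10, 2012 + 10 days = December 20, 2012; done December 28, 2012 — 8 days late.
Later steps need not be reached.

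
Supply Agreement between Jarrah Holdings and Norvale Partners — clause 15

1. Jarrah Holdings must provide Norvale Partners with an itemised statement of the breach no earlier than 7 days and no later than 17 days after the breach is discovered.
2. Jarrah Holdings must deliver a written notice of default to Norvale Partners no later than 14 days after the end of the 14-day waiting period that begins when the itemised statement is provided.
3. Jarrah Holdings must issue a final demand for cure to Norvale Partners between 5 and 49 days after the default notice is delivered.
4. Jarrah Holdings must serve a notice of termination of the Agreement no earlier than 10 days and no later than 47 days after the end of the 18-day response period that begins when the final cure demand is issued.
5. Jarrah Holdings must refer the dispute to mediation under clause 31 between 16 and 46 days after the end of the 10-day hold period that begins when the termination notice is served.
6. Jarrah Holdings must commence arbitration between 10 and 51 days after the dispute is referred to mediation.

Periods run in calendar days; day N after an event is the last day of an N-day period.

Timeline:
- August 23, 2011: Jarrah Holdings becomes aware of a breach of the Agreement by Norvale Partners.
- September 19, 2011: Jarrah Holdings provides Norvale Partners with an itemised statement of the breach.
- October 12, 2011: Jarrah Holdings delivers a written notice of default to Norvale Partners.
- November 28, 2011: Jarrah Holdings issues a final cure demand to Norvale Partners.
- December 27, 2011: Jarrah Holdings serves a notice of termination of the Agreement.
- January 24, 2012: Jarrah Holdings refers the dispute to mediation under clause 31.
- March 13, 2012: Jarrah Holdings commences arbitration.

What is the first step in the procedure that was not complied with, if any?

Step 1

Step 1: the window is 7–17 days after August 23, 2011 (when the breach is discovered), so August 30, 2011 through September 9, 2011; done September 19, 2011 — 10 days after the window closed.
Later steps need not be reached.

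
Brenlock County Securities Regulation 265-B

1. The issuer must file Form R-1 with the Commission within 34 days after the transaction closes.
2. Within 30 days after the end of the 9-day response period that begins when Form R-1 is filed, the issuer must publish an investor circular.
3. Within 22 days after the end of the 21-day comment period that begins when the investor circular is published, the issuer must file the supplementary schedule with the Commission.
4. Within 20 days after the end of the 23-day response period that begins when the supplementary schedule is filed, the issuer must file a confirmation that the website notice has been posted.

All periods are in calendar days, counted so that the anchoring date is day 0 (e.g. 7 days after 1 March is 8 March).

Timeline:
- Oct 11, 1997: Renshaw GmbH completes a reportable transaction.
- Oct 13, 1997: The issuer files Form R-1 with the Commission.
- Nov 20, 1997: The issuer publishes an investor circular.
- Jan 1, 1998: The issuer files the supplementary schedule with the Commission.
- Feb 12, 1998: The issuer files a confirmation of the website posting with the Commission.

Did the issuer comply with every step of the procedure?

Step 1 — counting 34 days from Oct 11, 1997 (when the transaction closes) gives a deadline of Nov 14, 1997; done Oct 13, 1997 — timely.
Step 2 — counting 30 days from Oct 22, 1997 (end of the 9-day response period, which began when Form R-1 is filed on Oct 13, 1997) gives a deadline of Nov 21, 1997; Nov 20, 1997 is within that limit.
Step 3 — counting 22 days from Dec 11, 1997 (end of the 21-day comment period, which began when the investor circular is published on Nov 20, 1997) gives a deadline of Jan 2, 1998; completed Jan 1, 1998, before the deadline.
Step 4 — counting 20 days from Jan 24, 1998 (end of the 23-day response period, which began when the supplementary schedule is filed on Jan 1, 1998) gives a deadline of Feb 13, 1998; completed Feb 12, 1998, before the deadline.

Yes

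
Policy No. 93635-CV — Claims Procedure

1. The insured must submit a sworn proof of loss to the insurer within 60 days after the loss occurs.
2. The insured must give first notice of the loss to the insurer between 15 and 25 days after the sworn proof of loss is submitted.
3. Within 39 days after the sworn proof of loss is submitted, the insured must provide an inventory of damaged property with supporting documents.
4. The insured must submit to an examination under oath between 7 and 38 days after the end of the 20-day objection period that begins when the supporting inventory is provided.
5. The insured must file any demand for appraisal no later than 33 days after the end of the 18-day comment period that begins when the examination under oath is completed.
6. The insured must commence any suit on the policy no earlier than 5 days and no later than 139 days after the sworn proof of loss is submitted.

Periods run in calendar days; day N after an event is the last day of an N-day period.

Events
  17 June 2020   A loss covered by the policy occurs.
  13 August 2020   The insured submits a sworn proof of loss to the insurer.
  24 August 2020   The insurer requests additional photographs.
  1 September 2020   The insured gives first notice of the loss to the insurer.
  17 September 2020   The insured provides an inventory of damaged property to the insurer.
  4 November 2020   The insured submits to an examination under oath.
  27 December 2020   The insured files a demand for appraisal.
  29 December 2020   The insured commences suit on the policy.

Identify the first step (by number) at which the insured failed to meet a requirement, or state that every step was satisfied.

Step 5

(1) due by 17 June 2020 + 60 days = 16 August 2020; completed 13 August 2020, before the deadline.
(2) the permitted window runs from 13 August 2020 + 15 = 28 August 2020 to 13 August 2020 + 25 = 7 September 2020; done 1 September 2020, which is between those dates.
(3) due by 13 August 2020 + 39 days = 21 September 2020; completed 17 September 2020, before the deadline.
(4) the permitted window runs from 7 October 2020 + 7 = 14 October 2020 to 7 October 2020 + 38 = 14 November 2020; 4 November 2020 falls inside that range.
(5) due by 22 November 2020 + 33 days = 25 December 2020; 27 December 2020 misses that deadline by 2 days.
No need to go further; step 5 was not satisfied.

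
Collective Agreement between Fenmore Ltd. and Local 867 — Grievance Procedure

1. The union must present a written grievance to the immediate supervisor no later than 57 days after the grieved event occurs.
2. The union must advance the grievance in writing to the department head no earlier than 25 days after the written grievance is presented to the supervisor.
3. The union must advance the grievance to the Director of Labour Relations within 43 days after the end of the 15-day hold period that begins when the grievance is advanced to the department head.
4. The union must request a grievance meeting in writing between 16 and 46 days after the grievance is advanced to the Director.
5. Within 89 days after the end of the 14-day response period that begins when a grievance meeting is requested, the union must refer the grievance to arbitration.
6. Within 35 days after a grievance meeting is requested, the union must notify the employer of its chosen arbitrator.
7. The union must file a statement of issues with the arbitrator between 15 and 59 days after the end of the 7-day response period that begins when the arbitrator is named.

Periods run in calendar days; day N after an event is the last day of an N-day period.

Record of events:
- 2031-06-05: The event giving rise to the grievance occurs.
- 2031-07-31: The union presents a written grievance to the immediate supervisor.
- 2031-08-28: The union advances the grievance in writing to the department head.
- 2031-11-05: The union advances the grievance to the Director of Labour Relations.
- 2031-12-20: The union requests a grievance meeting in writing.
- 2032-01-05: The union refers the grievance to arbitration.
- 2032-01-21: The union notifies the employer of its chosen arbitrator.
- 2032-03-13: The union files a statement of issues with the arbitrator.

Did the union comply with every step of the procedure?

Step 1 — counting 57 days from 2031-06-05 (when the grieved event occurs) gives a deadline of 2031-08-01; 2031-07-31 is within that limit.
Step 2 — must wait 25 days from 2031-07-31 (when the written grievance is presented to the supervisor), so not before 2031-08-25; done 2031-08-28 — permitted.
Step 3 — counting 43 days from 2031-09-12 (end of the 15-day hold period, which began when the grievance is advanced to the department head on 2031-08-28) gives a deadline of 2031-10-25; not done until 2031-11-05, 11 days after the deadline.
Later steps need not be reached.

No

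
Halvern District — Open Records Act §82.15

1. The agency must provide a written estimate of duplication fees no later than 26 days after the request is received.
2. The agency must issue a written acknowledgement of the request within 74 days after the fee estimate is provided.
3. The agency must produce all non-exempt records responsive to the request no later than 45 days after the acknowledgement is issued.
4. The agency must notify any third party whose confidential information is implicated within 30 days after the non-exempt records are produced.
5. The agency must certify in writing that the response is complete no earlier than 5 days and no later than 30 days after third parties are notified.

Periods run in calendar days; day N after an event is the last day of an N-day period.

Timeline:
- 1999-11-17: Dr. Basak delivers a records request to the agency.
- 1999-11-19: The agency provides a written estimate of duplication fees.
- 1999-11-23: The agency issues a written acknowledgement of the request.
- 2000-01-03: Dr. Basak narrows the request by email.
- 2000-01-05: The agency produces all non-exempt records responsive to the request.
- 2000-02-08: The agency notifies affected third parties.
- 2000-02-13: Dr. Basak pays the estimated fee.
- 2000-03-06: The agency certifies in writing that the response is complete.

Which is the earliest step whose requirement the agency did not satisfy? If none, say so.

Step 4

Step 1 — counting 26 days from 1999-11-17 (when the request is received) gives a deadline of 1999-12-13; completed 1999-11-19, before the deadline.
Step 2 — counting 74 days from 1999-11-19 (when the fee estimate is provided) gives a deadline of 2000-02-01; 1999-11-23 is within that limit.
Step 3 — counting 45 days from 1999-11-23 (when the acknowledgement is issued) gives a deadline of 2000-01-07; done 2000-01-05 — timely.
Step 4 — counting 30 days from 2000-01-05 (when the non-exempt records are produced) gives a deadline of 2000-02-04; not done until 2000-02-08, 4 days after the deadline.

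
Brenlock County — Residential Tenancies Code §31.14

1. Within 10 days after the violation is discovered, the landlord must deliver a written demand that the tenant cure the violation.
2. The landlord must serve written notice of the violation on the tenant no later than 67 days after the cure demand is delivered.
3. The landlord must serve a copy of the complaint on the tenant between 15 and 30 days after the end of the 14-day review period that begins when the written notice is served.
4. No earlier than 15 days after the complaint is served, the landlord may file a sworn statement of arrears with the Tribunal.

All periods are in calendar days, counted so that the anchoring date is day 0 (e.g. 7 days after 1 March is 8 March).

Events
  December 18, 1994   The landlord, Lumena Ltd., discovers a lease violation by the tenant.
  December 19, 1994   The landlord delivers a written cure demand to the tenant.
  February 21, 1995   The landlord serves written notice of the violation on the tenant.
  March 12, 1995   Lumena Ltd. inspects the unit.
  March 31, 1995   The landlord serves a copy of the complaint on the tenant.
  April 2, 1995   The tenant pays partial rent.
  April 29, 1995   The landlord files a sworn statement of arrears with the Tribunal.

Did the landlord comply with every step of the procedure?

Yes

Step 1 — counting 10 days from December 18, 1994 (when the violation is discovered) gives a deadline of December 28, 1994; December 19, 1994 is within that limit.
Step 2 — counting 67 days from December 19, 1994 (when the cure demand is delivered) gives a deadline of February 24, 1995; February 21, 1995 is within that limit.
Step 3 — 15 and 30 days from March 7, 1995 (end of the 14-day review period, which began when the written notice is served on February 21, 1995) are March 22, 1995 and April 6, 1995 respectively; done March 31, 1995, which is between those dates.
Step 4 — must wait 15 days from March 31, 1995 (when the complaint is served), so not before April 15, 1995; April 29, 1995 is on or after that date.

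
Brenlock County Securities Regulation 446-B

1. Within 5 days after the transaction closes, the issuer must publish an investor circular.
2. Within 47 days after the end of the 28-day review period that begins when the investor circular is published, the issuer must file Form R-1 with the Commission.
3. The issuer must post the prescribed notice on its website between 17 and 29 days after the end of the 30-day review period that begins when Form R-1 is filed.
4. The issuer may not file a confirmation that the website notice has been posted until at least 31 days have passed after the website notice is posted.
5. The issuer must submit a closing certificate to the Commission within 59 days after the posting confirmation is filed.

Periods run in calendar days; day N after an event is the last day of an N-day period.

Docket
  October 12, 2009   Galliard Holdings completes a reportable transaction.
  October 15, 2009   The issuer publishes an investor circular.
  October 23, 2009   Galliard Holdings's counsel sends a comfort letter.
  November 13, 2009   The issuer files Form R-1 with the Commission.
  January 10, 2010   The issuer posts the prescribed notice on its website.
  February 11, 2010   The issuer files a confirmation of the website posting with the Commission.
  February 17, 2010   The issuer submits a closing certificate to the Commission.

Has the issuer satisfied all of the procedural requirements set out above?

Step 1: 5 days after October 12, 2009 (when the transaction closes) is October 17, 2009; October 15, 2009 is within that limit.
Step 2: 47 days after November 12, 2009 (end of the 28-day review period, which began when the investor circular is published on October 15, 2009) is December 29, 2009; done November 13, 2009 — timely.
Step 3: the window is 17–29 days after December 13, 2009 (end of the 30-day review period, which began when Form R-1 is filed on November 13, 2009), so December 30, 2009 through January 11, 2010; January 10, 2010 falls inside that range.
Step 4: the earliest permitted date is 31 days after January 10, 2010 (when the website notice is posted), i.e. February 10, 2010; done February 11, 2010, after the minimum wait.
Step 5: 59 days after February 11, 2010 (when the posting confirmation is filed) is April 11, 2010; done February 17, 2010 — timely.

Yes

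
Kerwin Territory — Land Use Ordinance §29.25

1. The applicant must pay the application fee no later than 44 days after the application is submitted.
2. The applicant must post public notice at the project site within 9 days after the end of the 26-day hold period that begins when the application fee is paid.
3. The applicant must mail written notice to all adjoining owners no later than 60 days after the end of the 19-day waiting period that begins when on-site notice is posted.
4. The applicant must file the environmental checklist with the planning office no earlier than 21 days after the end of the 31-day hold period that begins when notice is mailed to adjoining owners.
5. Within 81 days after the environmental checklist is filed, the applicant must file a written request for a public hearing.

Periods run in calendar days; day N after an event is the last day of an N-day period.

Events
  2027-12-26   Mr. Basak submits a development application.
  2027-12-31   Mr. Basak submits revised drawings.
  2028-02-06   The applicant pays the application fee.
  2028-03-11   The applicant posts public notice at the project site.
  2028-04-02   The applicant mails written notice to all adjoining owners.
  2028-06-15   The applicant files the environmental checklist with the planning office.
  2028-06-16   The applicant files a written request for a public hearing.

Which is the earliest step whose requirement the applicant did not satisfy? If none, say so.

Step 1 — counting 44 days from 2027-12-26 (when the application is submitted) gives a deadline of 2028-02-08; done 2028-02-06 — timely.
Step 2 — counting 9 days from 2028-03-03 (end of the 26-day hold period, which began when the application fee is paid on 2028-02-06) gives a deadline of 2028-03-12; 2028-03-11 is within that limit.
Step 3 — counting 60 days from 2028-03-30 (end of the 19-day waiting period, which began when on-site notice is posted on 2028-03-11) gives a deadline of 2028-05-29; completed 2028-04-02, before the deadline.
Step 4 — must wait 21 days from 2028-05-03 (end of the 31-day hold period, which began when notice is mailed to adjoining owners on 2028-04-02), so not before 2028-05-24; done 2028-06-15, after the minimum wait.
Step 5 — counting 81 days from 2028-06-15 (when the environmental checklist is filed) gives a deadline of 2028-09-04; completed 2028-06-16, before the deadline.

None — every step was satisfied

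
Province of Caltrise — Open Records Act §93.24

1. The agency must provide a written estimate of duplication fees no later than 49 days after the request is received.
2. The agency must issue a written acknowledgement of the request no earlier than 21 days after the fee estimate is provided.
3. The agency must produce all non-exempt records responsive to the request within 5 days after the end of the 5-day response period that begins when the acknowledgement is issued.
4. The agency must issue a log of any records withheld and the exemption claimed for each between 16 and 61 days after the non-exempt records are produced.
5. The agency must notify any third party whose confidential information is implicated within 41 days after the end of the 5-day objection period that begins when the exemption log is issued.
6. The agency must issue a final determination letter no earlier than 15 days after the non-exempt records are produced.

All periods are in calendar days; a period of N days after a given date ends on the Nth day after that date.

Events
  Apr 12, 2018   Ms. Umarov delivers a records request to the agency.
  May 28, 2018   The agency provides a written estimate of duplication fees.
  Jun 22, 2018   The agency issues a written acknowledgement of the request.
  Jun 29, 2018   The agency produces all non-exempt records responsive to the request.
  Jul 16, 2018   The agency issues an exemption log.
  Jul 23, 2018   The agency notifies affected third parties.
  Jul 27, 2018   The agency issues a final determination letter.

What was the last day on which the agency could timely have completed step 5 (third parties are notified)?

The exemption log is issued on Jul 16, 2018; the 5-day objection period therefore ends Jul 21, 2018, and step 5 runs from that date. 41 days after Jul 21, 2018 is Aug 31, 2018.

Aug 31, 2018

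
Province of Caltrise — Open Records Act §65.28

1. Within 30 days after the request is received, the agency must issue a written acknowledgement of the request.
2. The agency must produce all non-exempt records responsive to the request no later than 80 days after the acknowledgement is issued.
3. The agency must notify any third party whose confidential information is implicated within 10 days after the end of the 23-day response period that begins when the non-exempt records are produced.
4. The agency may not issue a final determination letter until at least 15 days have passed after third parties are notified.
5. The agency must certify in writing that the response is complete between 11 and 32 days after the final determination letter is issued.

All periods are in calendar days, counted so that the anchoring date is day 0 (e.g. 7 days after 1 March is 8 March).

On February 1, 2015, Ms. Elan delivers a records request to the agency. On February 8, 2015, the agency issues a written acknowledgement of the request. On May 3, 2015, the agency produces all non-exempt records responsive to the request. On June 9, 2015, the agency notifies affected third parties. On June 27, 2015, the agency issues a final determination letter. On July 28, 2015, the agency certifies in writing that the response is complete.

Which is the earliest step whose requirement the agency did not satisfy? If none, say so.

Step 2

Step 1 — counting 30 days from February 1, 2015 (when the request is received) gives a deadline of March 3, 2015; completed February 8, 2015, before the deadline.
Step 2 — counting 80 days from February 8, 2015 (when the acknowledgement is issued) gives a deadline of April 29, 2015; done May 3, 2015 — 4 days late.
The analysis stops there.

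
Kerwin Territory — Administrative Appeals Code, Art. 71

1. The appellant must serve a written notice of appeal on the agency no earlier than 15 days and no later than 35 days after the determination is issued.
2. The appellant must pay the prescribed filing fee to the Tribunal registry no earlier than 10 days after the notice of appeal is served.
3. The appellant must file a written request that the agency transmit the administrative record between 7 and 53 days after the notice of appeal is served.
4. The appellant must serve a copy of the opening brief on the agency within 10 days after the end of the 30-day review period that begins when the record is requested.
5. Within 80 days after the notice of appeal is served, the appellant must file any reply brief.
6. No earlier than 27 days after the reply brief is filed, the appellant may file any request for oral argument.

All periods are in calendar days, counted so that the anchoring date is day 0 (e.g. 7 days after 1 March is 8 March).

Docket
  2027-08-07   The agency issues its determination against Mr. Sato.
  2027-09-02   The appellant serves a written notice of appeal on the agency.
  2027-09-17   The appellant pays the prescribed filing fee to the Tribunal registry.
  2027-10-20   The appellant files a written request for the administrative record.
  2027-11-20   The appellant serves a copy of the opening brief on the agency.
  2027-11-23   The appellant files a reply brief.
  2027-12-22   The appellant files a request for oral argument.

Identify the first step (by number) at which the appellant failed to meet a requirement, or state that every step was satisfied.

Step 5

(1) the permitted window runs from 2027-08-07 + 15 = 2027-08-22 to 2027-08-07 + 35 = 2027-09-11; done 2027-09-02 — within the window.
(2) permitted from 2027-09-02 + 10 days = 2027-09-12 onward; done 2027-09-17 — permitted.
(3) the permitted window runs from 2027-09-02 + 7 = 2027-09-09 to 2027-09-02 + 53 = 2027-10-25; done 2027-10-20 — within the window.
(4) due by 2027-11-19 + 10 days = 2027-11-29; 2027-11-20 is within that limit.
(5) due by 2027-09-02 + 80 days = 2027-11-21; not done until 2027-11-23, 2 days after the deadline.
No need to go further; step 5 was not satisfied.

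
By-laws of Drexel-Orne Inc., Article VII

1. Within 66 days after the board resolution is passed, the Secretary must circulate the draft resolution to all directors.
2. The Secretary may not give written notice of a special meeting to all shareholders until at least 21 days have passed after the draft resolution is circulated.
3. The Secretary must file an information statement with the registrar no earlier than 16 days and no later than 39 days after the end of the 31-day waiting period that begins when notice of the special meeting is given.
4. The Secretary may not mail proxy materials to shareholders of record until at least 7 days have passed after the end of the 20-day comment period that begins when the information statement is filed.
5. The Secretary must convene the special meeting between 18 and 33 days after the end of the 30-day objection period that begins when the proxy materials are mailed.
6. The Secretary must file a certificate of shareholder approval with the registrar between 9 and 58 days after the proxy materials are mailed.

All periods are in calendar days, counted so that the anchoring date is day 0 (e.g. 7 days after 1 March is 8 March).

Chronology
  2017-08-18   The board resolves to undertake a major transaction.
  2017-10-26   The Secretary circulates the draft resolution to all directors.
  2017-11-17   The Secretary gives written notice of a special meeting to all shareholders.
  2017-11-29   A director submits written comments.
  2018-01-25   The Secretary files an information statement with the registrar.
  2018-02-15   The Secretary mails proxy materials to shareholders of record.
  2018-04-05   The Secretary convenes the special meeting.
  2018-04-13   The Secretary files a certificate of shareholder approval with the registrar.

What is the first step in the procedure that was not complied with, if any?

Step 1

Step 1: 66 days after 2017-08-18 (when the board resolution is passed) is 2017-10-23; done 2017-10-26 — 3 days late.
No need to go further; step 1 was not satisfied.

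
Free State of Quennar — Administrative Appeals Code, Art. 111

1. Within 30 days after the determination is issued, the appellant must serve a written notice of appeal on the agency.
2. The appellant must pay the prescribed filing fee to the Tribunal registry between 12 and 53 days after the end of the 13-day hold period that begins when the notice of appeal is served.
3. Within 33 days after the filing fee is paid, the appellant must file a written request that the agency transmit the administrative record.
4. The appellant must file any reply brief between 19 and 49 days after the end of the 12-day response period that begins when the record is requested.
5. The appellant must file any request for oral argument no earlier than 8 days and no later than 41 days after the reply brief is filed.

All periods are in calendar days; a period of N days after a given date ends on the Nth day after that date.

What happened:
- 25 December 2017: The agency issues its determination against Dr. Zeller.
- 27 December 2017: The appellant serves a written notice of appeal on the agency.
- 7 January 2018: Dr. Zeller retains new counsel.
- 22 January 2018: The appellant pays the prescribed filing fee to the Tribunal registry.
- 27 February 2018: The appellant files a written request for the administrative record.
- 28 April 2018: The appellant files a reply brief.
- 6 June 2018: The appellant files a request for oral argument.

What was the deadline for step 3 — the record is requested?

24 February 2018

Step 3 runs from 22 January 2018, when the filing fee is paid. 33 days after 22 January 2018 is 24 February 2018.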